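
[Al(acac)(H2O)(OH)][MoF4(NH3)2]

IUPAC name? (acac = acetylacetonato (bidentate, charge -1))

Aluminium is always +3 in its complexes; the cation's ligand charges sum to -2, so the complex cation is 1+.
A 1:1 salt means the anion carries the equal and opposite charge, 1−.
Anion: ligand charges sum to -4; for the ion to be 1−, Mo = +3.

(acetylacetonato)aquahydroxoaluminium(III) diamminetetrafluoromolybdate(III)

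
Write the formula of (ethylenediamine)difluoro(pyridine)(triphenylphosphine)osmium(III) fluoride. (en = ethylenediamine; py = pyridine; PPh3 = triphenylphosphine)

[Os(en)F2(PPh3)(py)]F

Ligands: 1 ethylenediamine (en, neutral), 1 pyridine (py, neutral), 2 fluoro (F, -1), 1 triphenylphosphine (PPh3, neutral). Ligand charge sum = -2.
With Os in oxidation state +3, the complex ion is [Os...]^1+.
Charge balance with fluoride (-1) requires 1 complex ion per 1 fluoride.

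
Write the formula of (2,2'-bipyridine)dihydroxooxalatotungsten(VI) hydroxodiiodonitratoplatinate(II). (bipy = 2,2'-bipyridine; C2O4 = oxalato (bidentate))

[W(bipy)(C2O4)(OH)2][PtI2(NO3)(OH)]

Cation [W…]: ligand charges -4, W(VI) ⇒ ion charge 2+.
Anion [Pt…]: ligand charges -4, Pt(II) ⇒ ion charge 2−.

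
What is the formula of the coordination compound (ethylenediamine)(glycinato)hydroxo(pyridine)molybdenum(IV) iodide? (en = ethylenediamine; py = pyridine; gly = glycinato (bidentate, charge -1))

Ligands: 1 ethylenediamine (en, neutral), 1 pyridine (py, neutral), 1 hydroxo (OH, -1), 1 glycinato (gly, -1). Ligand charge sum = -2.
With Mo in oxidation state +4, the complex ion is [Mo...]^2+.
Charge balance with iodide (-1) requires 1 complex ion per 2 iodide.

[Mo(en)(gly)(OH)(py)]I2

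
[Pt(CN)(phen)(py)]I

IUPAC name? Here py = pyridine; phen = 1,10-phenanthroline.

cyano(1,10-phenanthroline)(pyridine)platinum(II) iodide

The 1 iodide counter-ion carries a total charge of -1, so each complex ion is 1+.
Ligand charges: 1×cyano (-1 each), 1×pyridine (neutral), 1×1,10-phenanthroline (neutral); total -1. So Pt + (-1) = 1+, giving Pt = +2.
Ligands are named alphabetically: cyano before phenanthroline before pyridine.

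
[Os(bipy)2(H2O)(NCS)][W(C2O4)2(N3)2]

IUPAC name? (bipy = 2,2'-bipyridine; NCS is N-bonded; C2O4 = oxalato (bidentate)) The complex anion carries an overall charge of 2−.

Both ions are complex: the cation is named first with the plain metal name, the anion second with the -ate form; each ion's ligands are alphabetised independently.
The complex anion is given as 2−; its ligand charges sum to -6, so W = +4.
A 1:1 salt means the cation carries the equal and opposite charge, 2+.
Cation: ligand charges sum to -1; for the ion to be 2+, Os = +3.

aquabis(2,2'-bipyridine)isothiocyanatoosmium(III) diazidodioxalatotungstate(IV)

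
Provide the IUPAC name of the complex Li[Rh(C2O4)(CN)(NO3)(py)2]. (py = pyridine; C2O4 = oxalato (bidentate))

The 1 lithium counter-ion carries a total charge of +1, so each complex ion is 1−.
Ligand charges: 2×pyridine (neutral), 1×oxalato (-2 each), 1×cyano (-1 each), 1×nitrato (-1 each); total -4. So Rh + (-4) = 1−, giving Rh = +3.
Ligands are named alphabetically: cyano before nitrato before oxalato before pyridine.
The complex ion is anionic, so rhodium takes the -ate form rhodate(III).

lithium cyanonitratooxalatobis(pyridine)rhodate(III)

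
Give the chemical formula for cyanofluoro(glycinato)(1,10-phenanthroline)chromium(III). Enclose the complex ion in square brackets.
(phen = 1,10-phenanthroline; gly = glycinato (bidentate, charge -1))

[Cr(CN)F(gly)(phen)]

Ligands: 1 1,10-phenanthroline (phen, neutral), 1 fluoro (F, -1), 1 glycinato (gly, -1), 1 cyano (CN, -1). Ligand charge sum = -3.
With Cr in oxidation state +3, the complex ion is [Cr...].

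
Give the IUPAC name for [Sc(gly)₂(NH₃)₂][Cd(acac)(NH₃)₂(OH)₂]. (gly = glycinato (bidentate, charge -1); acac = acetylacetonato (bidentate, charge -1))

Scandium is always +3 in its complexes; the cation's ligand charges sum to -2, so the complex cation is 1+.
A 1:1 salt means the anion carries the equal and opposite charge, 1−.
Anion: ligand charges sum to -3; for the ion to be 1−, Cd = +2.

diamminebis(glycinato)scandium(III) (acetylacetonato)diamminedihydroxocadmate(II)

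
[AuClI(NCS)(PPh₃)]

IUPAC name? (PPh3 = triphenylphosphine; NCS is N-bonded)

There is no counter-ion, so the complex is neutral overall.
Ligand charges: 1×chloro (-1 each), 1×triphenylphosphine (neutral), 1×isothiocyanato (-1 each), 1×iodo (-1 each); total -3. So Au + (-3) = 0, giving Au = +3.
Ligands are named alphabetically: chloro before iodo before isothiocyanato before triphenylphosphine.

chloroiodoisothiocyanato(triphenylphosphine)gold(III)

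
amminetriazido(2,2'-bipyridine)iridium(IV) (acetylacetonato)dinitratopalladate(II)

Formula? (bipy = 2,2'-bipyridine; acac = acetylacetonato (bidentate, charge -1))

Cation [Ir…]: ligand charges -3, Ir(IV) ⇒ ion charge 1+.
Anion [Pd…]: ligand charges -3, Pd(II) ⇒ ion charge 1−.
One 1+ cation balances one 1− anion.

[Ir(bipy)(N3)3(NH3)][Pd(acac)(NO3)2]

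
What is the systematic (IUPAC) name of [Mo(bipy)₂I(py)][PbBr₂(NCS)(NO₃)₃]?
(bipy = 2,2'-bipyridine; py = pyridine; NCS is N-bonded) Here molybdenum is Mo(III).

bis(2,2'-bipyridine)iodo(pyridine)molybdenum(III) dibromoisothiocyanatotrinitratoplumbate(IV)

Both ions are complex: the cation is named first with the plain metal name, the anion second with the -ate form; each ion's ligands are alphabetised independently.
Mo is given as +3; the cation's ligand charges sum to -1, so the complex cation is 2+.
A 1:1 salt means the anion carries the equal and opposite charge, 2−.
Anion: ligand charges sum to -6; for the ion to be 2−, Pb = +4.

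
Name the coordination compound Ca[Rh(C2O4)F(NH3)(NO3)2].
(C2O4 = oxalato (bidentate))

calcium amminefluorodinitratooxalatorhodate(III)

The 1 calcium counter-ion carries a total charge of +2, so each complex ion is 2−.
Ligand charges: 1×ammine (neutral), 2×nitrato (-1 each), 1×fluoro (-1 each), 1×oxalato (-2 each); total -5. So Rh + (-5) = 2−, giving Rh = +3.
Ligands are named alphabetically: ammine before fluoro before nitrato before oxalato.
The complex ion is anionic, so rhodium takes the -ate form rhodate(III).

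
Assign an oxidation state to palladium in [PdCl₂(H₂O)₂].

+2

No counter-ion: the bracketed complex is neutral.
Ligand charges: 2×H2O neutral; 2×Cl = -2; sum -2.
Pd + (-2) = 0 ⇒ Pd is +2.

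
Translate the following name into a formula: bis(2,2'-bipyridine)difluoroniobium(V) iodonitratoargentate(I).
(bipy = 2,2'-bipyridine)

Cation [Nb…]: ligand charges -2, Nb(V) ⇒ ion charge 3+.
Anion [Ag…]: ligand charges -2, Ag(I) ⇒ ion charge 1−.
One 3+ cation requires 3 of the 1− anion.

[Nb(bipy)2F2][AgI(NO3)]3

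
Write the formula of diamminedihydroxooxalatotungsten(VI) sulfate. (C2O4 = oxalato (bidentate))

[W(C2O4)(NH3)2(OH)2]SO4

Ligands: 2 ammine (NH3, neutral), 1 oxalato (C2O4, -2), 2 hydroxo (OH, -1). Ligand charge sum = -4.
With W in oxidation state +6, the complex ion is [W...]^2+.
Charge balance with sulfate (-2) requires 1 complex ion per 1 sulfate.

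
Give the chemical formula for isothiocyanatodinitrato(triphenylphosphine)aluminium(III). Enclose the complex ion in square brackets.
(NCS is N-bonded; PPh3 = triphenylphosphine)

[Al(NCS)(NO3)2(PPh3)]

Ligands: 1 isothiocyanato (NCS, -1), 2 nitrato (NO3, -1), 1 triphenylphosphine (PPh3, neutral). Ligand charge sum = -3.
With Al in oxidation state +3, the complex ion is [Al...].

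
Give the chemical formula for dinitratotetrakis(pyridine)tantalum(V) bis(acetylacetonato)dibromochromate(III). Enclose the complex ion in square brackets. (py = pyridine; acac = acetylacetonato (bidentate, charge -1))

Cation [Ta…]: ligand charges -2, Ta(V) ⇒ ion charge 3+.
Anion [Cr…]: ligand charges -4, Cr(III) ⇒ ion charge 1−.

[Ta(NO3)2(py)4][Cr(acac)2Br2]3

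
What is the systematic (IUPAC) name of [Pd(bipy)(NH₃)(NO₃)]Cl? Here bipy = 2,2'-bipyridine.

The 1 chloride counter-ion carries a total charge of -1, so each complex ion is 1+.
Ligand charges: 1×2,2'-bipyridine (neutral), 1×ammine (neutral), 1×nitrato (-1 each); total -1. So Pd + (-1) = 1+, giving Pd = +2.
Ligands are named alphabetically: ammine before bipyridine before nitrato.

ammine(2,2'-bipyridine)nitratopalladium(II) chloride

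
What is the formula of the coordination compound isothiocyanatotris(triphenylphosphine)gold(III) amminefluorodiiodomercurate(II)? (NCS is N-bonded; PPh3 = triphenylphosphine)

[Au(NCS)(PPh3)3][HgFI2(NH3)]2

Cation [Au…]: ligand charges -1, Au(III) ⇒ ion charge 2+.
Anion [Hg…]: ligand charges -3, Hg(II) ⇒ ion charge 1−.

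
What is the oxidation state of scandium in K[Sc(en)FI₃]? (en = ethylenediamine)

+3

1 potassium outside the brackets (+1 each) → the complex ion is 1−.
Ligand charges: 3×I = -3; 1×en neutral; 1×F = -1; sum -4.
Sc + (-4) = 1− ⇒ Sc is +3.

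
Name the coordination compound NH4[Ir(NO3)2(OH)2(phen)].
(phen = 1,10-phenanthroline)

The 1 ammonium counter-ion carries a total charge of +1, so each complex ion is 1−.
Ligand charges: 2×nitrato (-1 each), 2×hydroxo (-1 each), 1×1,10-phenanthroline (neutral); total -4. So Ir + (-4) = 1−, giving Ir = +3.
The complex ion is anionic, so iridium takes the -ate form iridate(III).

ammonium dihydroxodinitrato(1,10-phenanthroline)iridate(III)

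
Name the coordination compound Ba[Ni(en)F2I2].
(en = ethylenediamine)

The 1 barium counter-ion carries a total charge of +2, so each complex ion is 2−.
Ligand charges: 1×ethylenediamine (neutral), 2×iodo (-1 each), 2×fluoro (-1 each); total -4. So Ni + (-4) = 2−, giving Ni = +2.
Ligands are named alphabetically: ethylenediamine before fluoro before iodo.
The complex ion is anionic, so nickel takes the -ate form nickelate(II).

barium (ethylenediamine)difluorodiiodonickelate(II)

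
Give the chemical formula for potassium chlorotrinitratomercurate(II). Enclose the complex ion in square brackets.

K2[HgCl(NO3)3]

Ligands: 3 nitrato (NO3, -1), 1 chloro (Cl, -1). Ligand charge sum = -4.
With Hg in oxidation state +2, the complex ion is [Hg...]^2−.
Charge balance with potassium (+1) requires 1 complex ion per 2 potassium.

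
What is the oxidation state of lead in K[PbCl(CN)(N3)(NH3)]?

+2

1 potassium outside the brackets (+1 each) → the complex ion is 1−.
Ligand charges: 1×N3 = -1; 1×Cl = -1; 1×CN = -1; 1×NH3 neutral; sum -3.
Pb + (-3) = 1− ⇒ Pb is +2.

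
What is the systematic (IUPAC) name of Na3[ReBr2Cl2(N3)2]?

sodium diazidodibromodichlororhenate(III)

The 3 sodium counter-ions carry a total charge of +3, so each complex ion is 3−.
Ligand charges: 2×bromo (-1 each), 2×azido (-1 each), 2×chloro (-1 each); total -6. So Re + (-6) = 3−, giving Re = +3.
The complex ion is anionic, so rhenium takes the -ate form rhenate(III).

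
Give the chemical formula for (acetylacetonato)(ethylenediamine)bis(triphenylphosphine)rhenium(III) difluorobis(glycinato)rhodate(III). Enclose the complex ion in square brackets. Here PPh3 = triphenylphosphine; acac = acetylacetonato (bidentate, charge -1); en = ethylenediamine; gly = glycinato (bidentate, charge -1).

Cation [Re…]: ligand charges -1, Re(III) ⇒ ion charge 2+.
Anion [Rh…]: ligand charges -4, Rh(III) ⇒ ion charge 1−.
One 2+ cation requires 2 of the 1− anion.

[Re(acac)(en)(PPh3)2][RhF2(gly)2]2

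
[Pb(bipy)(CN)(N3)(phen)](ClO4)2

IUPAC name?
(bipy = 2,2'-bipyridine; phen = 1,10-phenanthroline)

azido(2,2'-bipyridine)cyano(1,10-phenanthroline)lead(IV) perchlorate

The 2 perchlorate counter-ions carry a total charge of -2, so each complex ion is 2+.
Ligand charges: 1×2,2'-bipyridine (neutral), 1×1,10-phenanthroline (neutral), 1×cyano (-1 each), 1×azido (-1 each); total -2. So Pb + (-2) = 2+, giving Pb = +4.
Ligands are named alphabetically: azido before bipyridine before cyano before phenanthroline.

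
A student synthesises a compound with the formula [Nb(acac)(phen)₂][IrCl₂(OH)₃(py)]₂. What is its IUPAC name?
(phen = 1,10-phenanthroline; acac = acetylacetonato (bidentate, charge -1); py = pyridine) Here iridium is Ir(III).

Both ions are complex: the cation is named first with the plain metal name, the anion second with the -ate form; each ion's ligands are alphabetised independently.
Ir is given as +3; the anion's ligand charges sum to -5, so the complex anion is 2−.
With 2 anions per cation, the cation must be 2×2 = 4+.
Cation: ligand charges sum to -1; for the ion to be 4+, Nb = +5.

(acetylacetonato)bis(1,10-phenanthroline)niobium(V) dichlorotrihydroxo(pyridine)iridate(III)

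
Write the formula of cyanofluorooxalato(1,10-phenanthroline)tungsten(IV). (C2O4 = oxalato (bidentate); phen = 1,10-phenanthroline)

[W(C2O4)(CN)F(phen)]

Ligands: 1 cyano (CN, -1), 1 fluoro (F, -1), 1 oxalato (C2O4, -2), 1 1,10-phenanthroline (phen, neutral). Ligand charge sum = -4.
With W in oxidation state +4, the complex ion is [W...].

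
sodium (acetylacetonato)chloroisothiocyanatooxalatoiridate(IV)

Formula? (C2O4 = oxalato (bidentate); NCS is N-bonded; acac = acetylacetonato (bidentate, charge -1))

Na[Ir(acac)(C2O4)Cl(NCS)]

Ligands: 1 oxalato (C2O4, -2), 1 chloro (Cl, -1), 1 isothiocyanato (NCS, -1), 1 acetylacetonato (acac, -1). Ligand charge sum = -5.
With Ir in oxidation state +4, the complex ion is [Ir...]^1−.
Charge balance with sodium (+1) requires 1 complex ion per 1 sodium.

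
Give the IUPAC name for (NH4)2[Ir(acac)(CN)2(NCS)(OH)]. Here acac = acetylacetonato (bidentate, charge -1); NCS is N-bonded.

The 2 ammonium counter-ions carry a total charge of +2, so each complex ion is 2−.
Ligand charges: 2×cyano (-1 each), 1×hydroxo (-1 each), 1×acetylacetonato (-1 each), 1×isothiocyanato (-1 each); total -5. So Ir + (-5) = 2−, giving Ir = +3.
Ligands are named alphabetically: acetylacetonato before cyano before hydroxo before isothiocyanato.
The complex ion is anionic, so iridium takes the -ate form iridate(III).

ammonium (acetylacetonato)dicyanohydroxoisothiocyanatoiridate(III)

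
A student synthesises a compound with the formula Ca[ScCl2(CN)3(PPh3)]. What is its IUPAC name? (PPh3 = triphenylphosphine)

calcium dichlorotricyano(triphenylphosphine)scandate(III)

The 1 calcium counter-ion carries a total charge of +2, so each complex ion is 2−.
Ligand charges: 1×triphenylphosphine (neutral), 3×cyano (-1 each), 2×chloro (-1 each); total -5. So Sc + (-5) = 2−, giving Sc = +3.
The complex ion is anionic, so scandium takes the -ate form scandate(III).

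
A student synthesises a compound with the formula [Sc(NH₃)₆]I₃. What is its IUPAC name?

hexaamminescandium(III) iodide

The 3 iodide counter-ions carry a total charge of -3, so each complex ion is 3+.
Ligand charges: 6×ammine (neutral); total 0. So Sc + (0) = 3+, giving Sc = +3.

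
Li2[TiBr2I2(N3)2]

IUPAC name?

lithium diazidodibromodiiodotitanate(IV)

The 2 lithium counter-ions carry a total charge of +2, so each complex ion is 2−.
Ligand charges: 2×bromo (-1 each), 2×iodo (-1 each), 2×azido (-1 each); total -6. So Ti + (-6) = 2−, giving Ti = +4.
The complex ion is anionic, so titanium takes the -ate form titanate(IV).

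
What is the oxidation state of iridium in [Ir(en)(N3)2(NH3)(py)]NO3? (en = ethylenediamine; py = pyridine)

1 nitrate outside the brackets (-1 each) → the complex ion is 1+.
Ligand charges: 2×N3 = -2; 1×NH3 neutral; 1×en neutral; 1×py neutral; sum -2.
Ir + (-2) = 1+ ⇒ Ir is +3.

+3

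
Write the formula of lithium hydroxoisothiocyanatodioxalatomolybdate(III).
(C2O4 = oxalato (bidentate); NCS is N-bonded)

Li3[Mo(C2O4)2(NCS)(OH)]

Ligands: 1 hydroxo (OH, -1), 2 oxalato (C2O4, -2), 1 isothiocyanato (NCS, -1). Ligand charge sum = -6.
With Mo in oxidation state +3, the complex ion is [Mo...]^3−.
Charge balance with lithium (+1) requires 1 complex ion per 3 lithium.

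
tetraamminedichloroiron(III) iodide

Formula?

Ligands: 2 chloro (Cl, -1), 4 ammine (NH3, neutral). Ligand charge sum = -2.
Charge balance with iodide (-1) requires 1 complex ion per 1 iodide.

[FeCl2(NH3)4]I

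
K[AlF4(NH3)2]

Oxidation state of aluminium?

+3

1 potassium outside the brackets (+1 each) → the complex ion is 1−.
Ligand charges: 2×NH3 neutral; 4×F = -4; sum -4.
Al + (-4) = 1− ⇒ Al is +3.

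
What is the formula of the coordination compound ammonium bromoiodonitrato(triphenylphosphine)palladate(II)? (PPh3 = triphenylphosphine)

Ligands: 1 bromo (Br, -1), 1 triphenylphosphine (PPh3, neutral), 1 nitrato (NO3, -1), 1 iodo (I, -1). Ligand charge sum = -3.
With Pd in oxidation state +2, the complex ion is [Pd...]^1−.
Charge balance with ammonium (+1) requires 1 complex ion per 1 ammonium.

NH4[PdBrI(NO3)(PPh3)]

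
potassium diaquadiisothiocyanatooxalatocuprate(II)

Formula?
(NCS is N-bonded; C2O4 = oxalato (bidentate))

Ligands: 2 aqua (H2O, neutral), 2 isothiocyanato (NCS, -1), 1 oxalato (C2O4, -2). Ligand charge sum = -4.
Charge balance with potassium (+1) requires 1 complex ion per 2 potassium.

K2[Cu(C2O4)(H2O)2(NCS)2]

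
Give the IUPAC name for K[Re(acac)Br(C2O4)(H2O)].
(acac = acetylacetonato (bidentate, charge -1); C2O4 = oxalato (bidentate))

The 1 potassium counter-ion carries a total charge of +1, so each complex ion is 1−.
Ligand charges: 1×aqua (neutral), 1×acetylacetonato (-1 each), 1×bromo (-1 each), 1×oxalato (-2 each); total -4. So Re + (-4) = 1−, giving Re = +3.
The complex ion is anionic, so rhenium takes the -ate form rhenate(III).

potassium (acetylacetonato)aquabromooxalatorhenate(III)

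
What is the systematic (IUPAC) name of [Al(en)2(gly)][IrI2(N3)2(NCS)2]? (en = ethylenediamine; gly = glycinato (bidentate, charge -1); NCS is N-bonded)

bis(ethylenediamine)(glycinato)aluminium(III) diazidodiiododiisothiocyanatoiridate(IV)

Both ions are complex: the cation is named first with the plain metal name, the anion second with the -ate form; each ion's ligands are alphabetised independently.
Aluminium is always +3 in its complexes; the cation's ligand charges sum to -1, so the complex cation is 2+.
A 1:1 salt means the anion carries the equal and opposite charge, 2−.
Anion: ligand charges sum to -6; for the ion to be 2−, Ir = +4.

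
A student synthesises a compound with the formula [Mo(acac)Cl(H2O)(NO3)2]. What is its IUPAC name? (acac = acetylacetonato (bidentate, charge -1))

(acetylacetonato)aquachlorodinitratomolybdenum(IV)

There is no counter-ion, so the complex is neutral overall.
Ligand charges: 2×nitrato (-1 each), 1×aqua (neutral), 1×chloro (-1 each), 1×acetylacetonato (-1 each); total -4. So Mo + (-4) = 0, giving Mo = +4.
Ligands are named alphabetically: acetylacetonato before aqua before chloro before nitrato.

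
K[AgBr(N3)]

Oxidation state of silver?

1 potassium outside the brackets (+1 each) → the complex ion is 1−.
Ligand charges: 1×Br = -1; 1×N3 = -1; sum -2.
Ag + (-2) = 1− ⇒ Ag is +1.

+1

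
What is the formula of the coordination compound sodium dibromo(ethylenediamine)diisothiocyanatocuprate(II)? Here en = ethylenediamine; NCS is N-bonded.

Ligands: 1 ethylenediamine (en, neutral), 2 bromo (Br, -1), 2 isothiocyanato (NCS, -1). Ligand charge sum = -4.
Charge balance with sodium (+1) requires 1 complex ion per 2 sodium.

Na2[CuBr2(en)(NCS)2]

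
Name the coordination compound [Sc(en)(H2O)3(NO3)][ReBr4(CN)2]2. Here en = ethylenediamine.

triaqua(ethylenediamine)nitratoscandium(III) tetrabromodicyanorhenate(V)

Both ions are complex: the cation is named first with the plain metal name, the anion second with the -ate form; each ion's ligands are alphabetised independently.
Scandium is always +3 in its complexes; the cation's ligand charges sum to -1, so the complex cation is 2+.
With 2 anions per cation, each anion must be 2/2 = 1−.
Anion: ligand charges sum to -6; for the ion to be 1−, Re = +5.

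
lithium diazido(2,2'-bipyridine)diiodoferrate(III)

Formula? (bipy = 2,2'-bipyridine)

Ligands: 1 2,2'-bipyridine (bipy, neutral), 2 iodo (I, -1), 2 azido (N3, -1). Ligand charge sum = -4.
With Fe in oxidation state +3, the complex ion is [Fe...]^1−.
Charge balance with lithium (+1) requires 1 complex ion per 1 lithium.

Li[Fe(bipy)I2(N3)2]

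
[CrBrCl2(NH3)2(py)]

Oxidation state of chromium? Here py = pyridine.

+3

No counter-ion: the bracketed complex is neutral.
Ligand charges: 2×NH3 neutral; 1×Br = -1; 1×py neutral; 2×Cl = -2; sum -3.
Cr + (-3) = 0 ⇒ Cr is +3.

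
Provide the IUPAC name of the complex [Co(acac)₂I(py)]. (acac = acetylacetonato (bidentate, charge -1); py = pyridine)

bis(acetylacetonato)iodo(pyridine)cobalt(III)

There is no counter-ion, so the complex is neutral overall.
Ligand charges: 2×acetylacetonato (-1 each), 1×iodo (-1 each), 1×pyridine (neutral); total -3. So Co + (-3) = 0, giving Co = +3.
Ligands are named alphabetically: acetylacetonato before iodo before pyridine.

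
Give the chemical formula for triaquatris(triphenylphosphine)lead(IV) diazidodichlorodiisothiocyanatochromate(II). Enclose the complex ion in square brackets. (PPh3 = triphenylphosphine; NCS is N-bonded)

Cation [Pb…]: ligand charges 0, Pb(IV) ⇒ ion charge 4+.
Anion [Cr…]: ligand charges -6, Cr(II) ⇒ ion charge 4−.

[Pb(H2O)3(PPh3)3][CrCl2(N3)2(NCS)2]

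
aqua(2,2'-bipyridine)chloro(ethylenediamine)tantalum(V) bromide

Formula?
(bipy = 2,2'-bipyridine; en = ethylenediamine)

Ligands: 1 aqua (H2O, neutral), 1 2,2'-bipyridine (bipy, neutral), 1 chloro (Cl, -1), 1 ethylenediamine (en, neutral). Ligand charge sum = -1.
Charge balance with bromide (-1) requires 1 complex ion per 4 bromide.

[Ta(bipy)Cl(en)(H2O)]Br4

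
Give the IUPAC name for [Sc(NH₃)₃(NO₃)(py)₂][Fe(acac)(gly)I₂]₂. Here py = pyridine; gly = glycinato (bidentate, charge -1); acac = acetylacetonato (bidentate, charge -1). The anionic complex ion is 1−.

Both ions are complex: the cation is named first with the plain metal name, the anion second with the -ate form; each ion's ligands are alphabetised independently.
The complex anion is given as 1−; its ligand charges sum to -4, so Fe = +3.
With 2 anions per cation, the cation must be 2×1 = 2+.
Cation: ligand charges sum to -1; for the ion to be 2+, Sc = +3.

triamminenitratobis(pyridine)scandium(III) (acetylacetonato)(glycinato)diiodoferrate(III)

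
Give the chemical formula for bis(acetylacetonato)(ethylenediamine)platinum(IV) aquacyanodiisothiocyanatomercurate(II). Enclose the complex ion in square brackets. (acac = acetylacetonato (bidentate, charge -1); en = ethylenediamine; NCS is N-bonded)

[Pt(acac)2(en)][Hg(CN)(H2O)(NCS)2]2

Cation [Pt…]: ligand charges -2, Pt(IV) ⇒ ion charge 2+.
Anion [Hg…]: ligand charges -3, Hg(II) ⇒ ion charge 1−.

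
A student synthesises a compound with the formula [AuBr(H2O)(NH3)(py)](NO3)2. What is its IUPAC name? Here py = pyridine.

The 2 nitrate counter-ions carry a total charge of -2, so each complex ion is 2+.
Ligand charges: 1×bromo (-1 each), 1×pyridine (neutral), 1×ammine (neutral), 1×aqua (neutral); total -1. So Au + (-1) = 2+, giving Au = +3.
Ligands are named alphabetically: ammine before aqua before bromo before pyridine.

ammineaquabromo(pyridine)gold(III) nitrate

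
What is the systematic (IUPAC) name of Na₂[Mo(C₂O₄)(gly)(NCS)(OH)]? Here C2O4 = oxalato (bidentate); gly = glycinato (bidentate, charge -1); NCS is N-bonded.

The 2 sodium counter-ions carry a total charge of +2, so each complex ion is 2−.
Ligand charges: 1×oxalato (-2 each), 1×hydroxo (-1 each), 1×glycinato (-1 each), 1×isothiocyanato (-1 each); total -5. So Mo + (-5) = 2−, giving Mo = +3.
The complex ion is anionic, so molybdenum takes the -ate form molybdate(III).

sodium (glycinato)hydroxoisothiocyanatooxalatomolybdate(III)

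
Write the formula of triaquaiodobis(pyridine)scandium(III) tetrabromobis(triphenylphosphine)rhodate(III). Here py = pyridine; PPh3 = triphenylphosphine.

[Sc(H2O)3I(py)2][RhBr4(PPh3)2]2

Cation [Sc…]: ligand charges -1, Sc(III) ⇒ ion charge 2+.
Anion [Rh…]: ligand charges -4, Rh(III) ⇒ ion charge 1−.
One 2+ cation requires 2 of the 1− anion.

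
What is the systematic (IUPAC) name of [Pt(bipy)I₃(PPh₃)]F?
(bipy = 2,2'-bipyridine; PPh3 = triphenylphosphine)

The 1 fluoride counter-ion carries a total charge of -1, so each complex ion is 1+.
Ligand charges: 1×2,2'-bipyridine (neutral), 1×triphenylphosphine (neutral), 3×iodo (-1 each); total -3. So Pt + (-3) = 1+, giving Pt = +4.
Ligands are named alphabetically: bipyridine before iodo before triphenylphosphine.

(2,2'-bipyridine)triiodo(triphenylphosphine)platinum(IV) fluoride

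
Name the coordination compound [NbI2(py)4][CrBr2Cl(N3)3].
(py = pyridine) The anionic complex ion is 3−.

diiodotetrakis(pyridine)niobium(V) triazidodibromochlorochromate(III)

Both ions are complex: the cation is named first with the plain metal name, the anion second with the -ate form; each ion's ligands are alphabetised independently.
The complex anion is given as 3−; its ligand charges sum to -6, so Cr = +3.
A 1:1 salt means the cation carries the equal and opposite charge, 3+.
Cation: ligand charges sum to -2; for the ion to be 3+, Nb = +5.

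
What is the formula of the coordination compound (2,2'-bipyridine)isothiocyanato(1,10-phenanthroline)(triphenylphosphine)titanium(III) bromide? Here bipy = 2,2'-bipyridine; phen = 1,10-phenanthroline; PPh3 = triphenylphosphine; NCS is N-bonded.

[Ti(bipy)(NCS)(phen)(PPh3)]Br2

Ligands: 1 2,2'-bipyridine (bipy, neutral), 1 1,10-phenanthroline (phen, neutral), 1 triphenylphosphine (PPh3, neutral), 1 isothiocyanato (NCS, -1). Ligand charge sum = -1.
Charge balance with bromide (-1) requires 1 complex ion per 2 bromide.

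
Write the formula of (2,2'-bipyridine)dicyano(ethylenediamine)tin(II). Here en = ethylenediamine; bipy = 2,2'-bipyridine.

Ligands: 1 ethylenediamine (en, neutral), 1 2,2'-bipyridine (bipy, neutral), 2 cyano (CN, -1). Ligand charge sum = -2.
With Sn in oxidation state +2, the complex ion is [Sn...].

[Sn(bipy)(CN)2(en)]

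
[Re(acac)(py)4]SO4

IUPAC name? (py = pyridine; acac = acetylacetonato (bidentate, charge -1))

(acetylacetonato)tetrakis(pyridine)rhenium(III) sulfate

The 1 sulfate counter-ion carries a total charge of -2, so each complex ion is 2+.
Ligand charges: 4×pyridine (neutral), 1×acetylacetonato (-1 each); total -1. So Re + (-1) = 2+, giving Re = +3.
Ligands are named alphabetically: acetylacetonato before pyridine.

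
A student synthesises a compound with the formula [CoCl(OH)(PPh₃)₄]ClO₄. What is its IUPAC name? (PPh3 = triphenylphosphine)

The 1 perchlorate counter-ion carries a total charge of -1, so each complex ion is 1+.
Ligand charges: 1×hydroxo (-1 each), 4×triphenylphosphine (neutral), 1×chloro (-1 each); total -2. So Co + (-2) = 1+, giving Co = +3.
Ligands are named alphabetically: chloro before hydroxo before triphenylphosphine.

chlorohydroxotetrakis(triphenylphosphine)cobalt(III) perchlorate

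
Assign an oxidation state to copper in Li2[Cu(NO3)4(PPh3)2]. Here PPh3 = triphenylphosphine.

+2

2 lithium outside the brackets (+1 each) → the complex ion is 2−.
Ligand charges: 4×NO3 = -4; 2×PPh3 neutral; sum -4.
Cu + (-4) = 2− ⇒ Cu is +2.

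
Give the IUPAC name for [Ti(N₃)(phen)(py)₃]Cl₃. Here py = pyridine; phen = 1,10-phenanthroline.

azido(1,10-phenanthroline)tris(pyridine)titanium(IV) chloride

The 3 chloride counter-ions carry a total charge of -3, so each complex ion is 3+.
Ligand charges: 3×pyridine (neutral), 1×1,10-phenanthroline (neutral), 1×azido (-1 each); total -1. So Ti + (-1) = 3+, giving Ti = +4.
Ligands are named alphabetically: azido before phenanthroline before pyridine.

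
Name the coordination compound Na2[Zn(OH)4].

sodium tetrahydroxozincate(II)

The 2 sodium counter-ions carry a total charge of +2, so each complex ion is 2−.
Ligand charges: 4×hydroxo (-1 each); total -4. So Zn + (-4) = 2−, giving Zn = +2.
The complex ion is anionic, so zinc takes the -ate form zincate(II).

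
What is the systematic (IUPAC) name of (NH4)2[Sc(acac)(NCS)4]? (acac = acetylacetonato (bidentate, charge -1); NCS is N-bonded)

The 2 ammonium counter-ions carry a total charge of +2, so each complex ion is 2−.
Ligand charges: 1×acetylacetonato (-1 each), 4×isothiocyanato (-1 each); total -5. So Sc + (-5) = 2−, giving Sc = +3.
Ligands are named alphabetically: acetylacetonato before isothiocyanato.
The complex ion is anionic, so scandium takes the -ate form scandate(III).

ammonium (acetylacetonato)tetraisothiocyanatoscandate(III)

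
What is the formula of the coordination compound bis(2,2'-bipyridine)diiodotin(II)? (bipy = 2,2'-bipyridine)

[Sn(bipy)2I2]

Ligands: 2 iodo (I, -1), 2 2,2'-bipyridine (bipy, neutral). Ligand charge sum = -2.
With Sn in oxidation state +2, the complex ion is [Sn...].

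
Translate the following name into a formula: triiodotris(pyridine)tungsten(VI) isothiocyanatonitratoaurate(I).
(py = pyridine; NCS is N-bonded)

[WI3(py)3][Au(NCS)(NO3)]3

Cation [W…]: ligand charges -3, W(VI) ⇒ ion charge 3+.
Anion [Au…]: ligand charges -2, Au(I) ⇒ ion charge 1−.
One 3+ cation requires 3 of the 1− anion.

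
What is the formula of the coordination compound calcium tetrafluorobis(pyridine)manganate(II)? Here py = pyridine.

Ligands: 2 pyridine (py, neutral), 4 fluoro (F, -1). Ligand charge sum = -4.
Charge balance with calcium (+2) requires 1 complex ion per 1 calcium.

Ca[MnF4(py)2]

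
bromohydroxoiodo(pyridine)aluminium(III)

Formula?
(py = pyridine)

[AlBrI(OH)(py)]

Ligands: 1 hydroxo (OH, -1), 1 iodo (I, -1), 1 pyridine (py, neutral), 1 bromo (Br, -1). Ligand charge sum = -3.
With Al in oxidation state +3, the complex ion is [Al...].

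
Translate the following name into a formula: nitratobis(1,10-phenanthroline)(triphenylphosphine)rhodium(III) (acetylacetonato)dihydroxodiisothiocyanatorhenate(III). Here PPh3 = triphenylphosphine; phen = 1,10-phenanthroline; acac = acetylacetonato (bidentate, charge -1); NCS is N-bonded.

Cation [Rh…]: ligand charges -1, Rh(III) ⇒ ion charge 2+.
Anion [Re…]: ligand charges -5, Re(III) ⇒ ion charge 2−.
One 2+ cation balances one 2− anion.

[Rh(NO3)(phen)2(PPh3)][Re(acac)(NCS)2(OH)2]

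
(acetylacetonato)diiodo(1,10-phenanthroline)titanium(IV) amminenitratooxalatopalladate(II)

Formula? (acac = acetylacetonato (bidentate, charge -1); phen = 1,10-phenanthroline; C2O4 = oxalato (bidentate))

Cation [Ti…]: ligand charges -3, Ti(IV) ⇒ ion charge 1+.
Anion [Pd…]: ligand charges -3, Pd(II) ⇒ ion charge 1−.

[Ti(acac)I2(phen)][Pd(C2O4)(NH3)(NO3)]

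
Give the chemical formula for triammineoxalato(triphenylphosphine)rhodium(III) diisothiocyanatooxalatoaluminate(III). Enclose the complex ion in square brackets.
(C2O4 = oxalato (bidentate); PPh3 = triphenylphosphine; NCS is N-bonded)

[Rh(C2O4)(NH3)3(PPh3)][Al(C2O4)(NCS)2]

Cation [Rh…]: ligand charges -2, Rh(III) ⇒ ion charge 1+.
Anion [Al…]: ligand charges -4, Al(III) ⇒ ion charge 1−.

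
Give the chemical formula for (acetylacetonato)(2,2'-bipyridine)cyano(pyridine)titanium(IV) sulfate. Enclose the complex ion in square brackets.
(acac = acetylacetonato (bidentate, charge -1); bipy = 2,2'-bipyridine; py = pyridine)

[Ti(acac)(bipy)(CN)(py)]SO4

Ligands: 1 acetylacetonato (acac, -1), 1 cyano (CN, -1), 1 2,2'-bipyridine (bipy, neutral), 1 pyridine (py, neutral). Ligand charge sum = -2.
With Ti in oxidation state +4, the complex ion is [Ti...]^2+.
Charge balance with sulfate (-2) requires 1 complex ion per 1 sulfate.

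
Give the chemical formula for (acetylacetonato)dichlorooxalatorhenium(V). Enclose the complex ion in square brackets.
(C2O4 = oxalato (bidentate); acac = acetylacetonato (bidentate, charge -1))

Ligands: 1 oxalato (C2O4, -2), 2 chloro (Cl, -1), 1 acetylacetonato (acac, -1). Ligand charge sum = -5.
With Re in oxidation state +5, the complex ion is [Re...].

[Re(acac)(C2O4)Cl2]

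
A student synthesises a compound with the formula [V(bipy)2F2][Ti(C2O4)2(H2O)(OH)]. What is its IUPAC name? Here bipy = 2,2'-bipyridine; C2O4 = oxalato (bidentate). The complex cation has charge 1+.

Both ions are complex: the cation is named first with the plain metal name, the anion second with the -ate form; each ion's ligands are alphabetised independently.
The complex cation is given as 1+; its ligand charges sum to -2, so V = +3.
A 1:1 salt means the anion carries the equal and opposite charge, 1−.
Anion: ligand charges sum to -5; for the ion to be 1−, Ti = +4.

bis(2,2'-bipyridine)difluorovanadium(III) aquahydroxodioxalatotitanate(IV)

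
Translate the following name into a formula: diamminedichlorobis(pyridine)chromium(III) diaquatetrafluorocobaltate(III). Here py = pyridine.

Cation [Cr…]: ligand charges -2, Cr(III) ⇒ ion charge 1+.
Anion [Co…]: ligand charges -4, Co(III) ⇒ ion charge 1−.
One 1+ cation balances one 1− anion.

[CrCl2(NH3)2(py)2][CoF4(H2O)2]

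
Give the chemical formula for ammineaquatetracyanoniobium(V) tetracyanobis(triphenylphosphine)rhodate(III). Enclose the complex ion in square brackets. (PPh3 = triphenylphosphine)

Cation [Nb…]: ligand charges -4, Nb(V) ⇒ ion charge 1+.
Anion [Rh…]: ligand charges -4, Rh(III) ⇒ ion charge 1−.
One 1+ cation balances one 1− anion.

[Nb(CN)4(H2O)(NH3)][Rh(CN)4(PPh3)2]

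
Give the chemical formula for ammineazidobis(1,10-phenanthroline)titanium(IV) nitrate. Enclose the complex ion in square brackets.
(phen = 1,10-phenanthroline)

Ligands: 1 azido (N3, -1), 2 1,10-phenanthroline (phen, neutral), 1 ammine (NH3, neutral). Ligand charge sum = -1.
With Ti in oxidation state +4, the complex ion is [Ti...]^3+.
Charge balance with nitrate (-1) requires 1 complex ion per 3 nitrate.

[Ti(N3)(NH3)(phen)2](NO3)3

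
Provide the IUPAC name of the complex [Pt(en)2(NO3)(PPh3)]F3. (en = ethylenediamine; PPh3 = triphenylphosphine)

bis(ethylenediamine)nitrato(triphenylphosphine)platinum(IV) fluoride

The 3 fluoride counter-ions carry a total charge of -3, so each complex ion is 3+.
Ligand charges: 2×ethylenediamine (neutral), 1×triphenylphosphine (neutral), 1×nitrato (-1 each); total -1. So Pt + (-1) = 3+, giving Pt = +4.
Ligands are named alphabetically: ethylenediamine before nitrato before triphenylphosphine.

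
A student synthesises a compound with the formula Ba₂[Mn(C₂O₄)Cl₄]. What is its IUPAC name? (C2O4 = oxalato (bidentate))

The 2 barium counter-ions carry a total charge of +4, so each complex ion is 4−.
Ligand charges: 4×chloro (-1 each), 1×oxalato (-2 each); total -6. So Mn + (-6) = 4−, giving Mn = +2.
Ligands are named alphabetically: chloro before oxalato.
The complex ion is anionic, so manganese takes the -ate form manganate(II).

barium tetrachlorooxalatomanganate(II)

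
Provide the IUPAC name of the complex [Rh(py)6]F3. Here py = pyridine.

The 3 fluoride counter-ions carry a total charge of -3, so each complex ion is 3+.
Ligand charges: 6×pyridine (neutral); total 0. So Rh + (0) = 3+, giving Rh = +3.

hexakis(pyridine)rhodium(III) fluoride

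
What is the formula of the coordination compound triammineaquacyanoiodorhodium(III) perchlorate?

Ligands: 1 cyano (CN, -1), 1 iodo (I, -1), 1 aqua (H2O, neutral), 3 ammine (NH3, neutral). Ligand charge sum = -2.
With Rh in oxidation state +3, the complex ion is [Rh...]^1+.
Charge balance with perchlorate (-1) requires 1 complex ion per 1 perchlorate.

[Rh(CN)(H2O)I(NH3)3]ClO4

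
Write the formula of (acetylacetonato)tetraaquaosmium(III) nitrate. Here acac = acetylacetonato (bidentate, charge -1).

[Os(acac)(H2O)4](NO3)2

Ligands: 1 acetylacetonato (acac, -1), 4 aqua (H2O, neutral). Ligand charge sum = -1.
With Os in oxidation state +3, the complex ion is [Os...]^2+.
Charge balance with nitrate (-1) requires 1 complex ion per 2 nitrate.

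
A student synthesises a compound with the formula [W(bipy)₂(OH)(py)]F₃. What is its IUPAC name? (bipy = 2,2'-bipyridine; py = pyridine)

bis(2,2'-bipyridine)hydroxo(pyridine)tungsten(IV) fluoride

The 3 fluoride counter-ions carry a total charge of -3, so each complex ion is 3+.
Ligand charges: 1×hydroxo (-1 each), 2×2,2'-bipyridine (neutral), 1×pyridine (neutral); total -1. So W + (-1) = 3+, giving W = +4.
Ligands are named alphabetically: bipyridine before hydroxo before pyridine.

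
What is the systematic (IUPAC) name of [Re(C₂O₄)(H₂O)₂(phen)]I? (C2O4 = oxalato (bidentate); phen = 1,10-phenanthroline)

diaquaoxalato(1,10-phenanthroline)rhenium(III) iodide

The 1 iodide counter-ion carries a total charge of -1, so each complex ion is 1+.
Ligand charges: 1×oxalato (-2 each), 1×1,10-phenanthroline (neutral), 2×aqua (neutral); total -2. So Re + (-2) = 1+, giving Re = +3.
Ligands are named alphabetically: aqua before oxalato before phenanthroline.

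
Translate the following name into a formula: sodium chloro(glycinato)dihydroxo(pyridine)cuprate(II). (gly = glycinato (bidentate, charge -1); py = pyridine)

Na2[CuCl(gly)(OH)2(py)]

Ligands: 1 glycinato (gly, -1), 1 chloro (Cl, -1), 1 pyridine (py, neutral), 2 hydroxo (OH, -1). Ligand charge sum = -4.
Charge balance with sodium (+1) requires 1 complex ion per 2 sodium.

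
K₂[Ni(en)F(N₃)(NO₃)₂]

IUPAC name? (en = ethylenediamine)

The 2 potassium counter-ions carry a total charge of +2, so each complex ion is 2−.
Ligand charges: 1×fluoro (-1 each), 2×nitrato (-1 each), 1×ethylenediamine (neutral), 1×azido (-1 each); total -4. So Ni + (-4) = 2−, giving Ni = +2.
Ligands are named alphabetically: azido before ethylenediamine before fluoro before nitrato.
The complex ion is anionic, so nickel takes the -ate form nickelate(II).

potassium azido(ethylenediamine)fluorodinitratonickelate(II)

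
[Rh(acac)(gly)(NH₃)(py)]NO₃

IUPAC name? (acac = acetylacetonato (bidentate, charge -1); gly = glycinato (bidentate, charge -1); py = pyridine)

(acetylacetonato)ammine(glycinato)(pyridine)rhodium(III) nitrate

The 1 nitrate counter-ion carries a total charge of -1, so each complex ion is 1+.
Ligand charges: 1×acetylacetonato (-1 each), 1×glycinato (-1 each), 1×ammine (neutral), 1×pyridine (neutral); total -2. So Rh + (-2) = 1+, giving Rh = +3.
Ligands are named alphabetically: acetylacetonato before ammine before glycinato before pyridine.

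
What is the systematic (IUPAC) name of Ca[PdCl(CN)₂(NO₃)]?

The 1 calcium counter-ion carries a total charge of +2, so each complex ion is 2−.
Ligand charges: 1×chloro (-1 each), 1×nitrato (-1 each), 2×cyano (-1 each); total -4. So Pd + (-4) = 2−, giving Pd = +2.
Ligands are named alphabetically: chloro before cyano before nitrato.
The complex ion is anionic, so palladium takes the -ate form palladate(II).

calcium chlorodicyanonitratopalladate(II)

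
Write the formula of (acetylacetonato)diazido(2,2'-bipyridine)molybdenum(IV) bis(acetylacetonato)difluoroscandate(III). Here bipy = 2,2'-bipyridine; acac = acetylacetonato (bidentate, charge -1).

Cation [Mo…]: ligand charges -3, Mo(IV) ⇒ ion charge 1+.
Anion [Sc…]: ligand charges -4, Sc(III) ⇒ ion charge 1−.
One 1+ cation balances one 1− anion.

[Mo(acac)(bipy)(N3)2][Sc(acac)2F2]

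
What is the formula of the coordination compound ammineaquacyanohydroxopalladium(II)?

[Pd(CN)(H2O)(NH3)(OH)]

Ligands: 1 aqua (H2O, neutral), 1 cyano (CN, -1), 1 ammine (NH3, neutral), 1 hydroxo (OH, -1). Ligand charge sum = -2.
With Pd in oxidation state +2, the complex ion is [Pd...].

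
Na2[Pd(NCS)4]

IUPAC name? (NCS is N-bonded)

sodium tetraisothiocyanatopalladate(II)

The 2 sodium counter-ions carry a total charge of +2, so each complex ion is 2−.
Ligand charges: 4×isothiocyanato (-1 each); total -4. So Pd + (-4) = 2−, giving Pd = +2.
The complex ion is anionic, so palladium takes the -ate form palladate(II).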